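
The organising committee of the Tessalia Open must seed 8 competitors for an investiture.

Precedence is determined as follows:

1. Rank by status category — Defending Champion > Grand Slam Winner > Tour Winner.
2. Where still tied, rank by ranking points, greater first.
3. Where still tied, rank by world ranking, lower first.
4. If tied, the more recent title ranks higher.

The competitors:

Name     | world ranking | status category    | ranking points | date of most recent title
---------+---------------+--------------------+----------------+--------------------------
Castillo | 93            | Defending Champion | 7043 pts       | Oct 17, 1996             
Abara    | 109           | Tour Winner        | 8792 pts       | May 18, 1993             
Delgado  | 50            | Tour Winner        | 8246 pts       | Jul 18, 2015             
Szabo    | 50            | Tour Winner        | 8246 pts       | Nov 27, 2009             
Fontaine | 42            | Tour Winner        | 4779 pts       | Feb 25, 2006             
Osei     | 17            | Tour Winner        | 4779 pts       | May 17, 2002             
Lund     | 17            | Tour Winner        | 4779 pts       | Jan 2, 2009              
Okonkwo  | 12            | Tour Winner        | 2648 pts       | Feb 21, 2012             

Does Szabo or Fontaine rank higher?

Szabo

By status category: Castillo (Defending Champion); then Abara, Delgado, Szabo, Lund, Osei, Fontaine and Okonkwo (Tour Winner).
Among Abara, Delgado, Szabo, Lund, Osei, Fontaine and Okonkwo, by ranking points (higher first): Abara (8792 pts) before Delgado and Szabo (8246 pts) before Lund, Osei and Fontaine (4779 pts) before Okonkwo (2648 pts).
Delgado and Szabo both have world ranking 50, so the next rule applies.
Among Delgado and Szabo, by date of most recent title (later first): Delgado (Jul 18, 2015) before Szabo (Nov 27, 2009).
Among Lund, Osei and Fontaine, by world ranking (lower first): Lund and Osei (17) before Fontaine (42).
Among Lund and Osei, by date of most recent title (later first): Lund (Jan 2, 2009) before Osei (May 17, 2002).
So Szabo takes precedence.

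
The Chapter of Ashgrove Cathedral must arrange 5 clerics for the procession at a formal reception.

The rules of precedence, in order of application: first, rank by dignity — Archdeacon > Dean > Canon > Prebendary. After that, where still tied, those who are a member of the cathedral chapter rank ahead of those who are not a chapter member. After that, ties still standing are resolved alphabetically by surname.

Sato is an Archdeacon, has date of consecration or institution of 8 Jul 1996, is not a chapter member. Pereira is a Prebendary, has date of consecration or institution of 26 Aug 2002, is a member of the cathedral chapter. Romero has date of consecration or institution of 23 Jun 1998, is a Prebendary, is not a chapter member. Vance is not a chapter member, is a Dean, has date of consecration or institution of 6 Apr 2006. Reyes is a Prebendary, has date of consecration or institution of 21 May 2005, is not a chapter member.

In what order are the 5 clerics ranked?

Sato, Vance, Pereira, Reyes, Romero

By dignity: Sato (Archdeacon); then Vance (Dean); then Pereira, Reyes and Romero (Prebendary).
Among Pereira, Reyes and Romero, a member of the cathedral chapter before not a chapter member: Pereira (a member of the cathedral chapter) before Reyes and Romero (not a chapter member).
Among Reyes and Romero, alphabetically by surname: Reyes before Romero.
Full order: Sato, Vance, Pereira, Reyes, Romero.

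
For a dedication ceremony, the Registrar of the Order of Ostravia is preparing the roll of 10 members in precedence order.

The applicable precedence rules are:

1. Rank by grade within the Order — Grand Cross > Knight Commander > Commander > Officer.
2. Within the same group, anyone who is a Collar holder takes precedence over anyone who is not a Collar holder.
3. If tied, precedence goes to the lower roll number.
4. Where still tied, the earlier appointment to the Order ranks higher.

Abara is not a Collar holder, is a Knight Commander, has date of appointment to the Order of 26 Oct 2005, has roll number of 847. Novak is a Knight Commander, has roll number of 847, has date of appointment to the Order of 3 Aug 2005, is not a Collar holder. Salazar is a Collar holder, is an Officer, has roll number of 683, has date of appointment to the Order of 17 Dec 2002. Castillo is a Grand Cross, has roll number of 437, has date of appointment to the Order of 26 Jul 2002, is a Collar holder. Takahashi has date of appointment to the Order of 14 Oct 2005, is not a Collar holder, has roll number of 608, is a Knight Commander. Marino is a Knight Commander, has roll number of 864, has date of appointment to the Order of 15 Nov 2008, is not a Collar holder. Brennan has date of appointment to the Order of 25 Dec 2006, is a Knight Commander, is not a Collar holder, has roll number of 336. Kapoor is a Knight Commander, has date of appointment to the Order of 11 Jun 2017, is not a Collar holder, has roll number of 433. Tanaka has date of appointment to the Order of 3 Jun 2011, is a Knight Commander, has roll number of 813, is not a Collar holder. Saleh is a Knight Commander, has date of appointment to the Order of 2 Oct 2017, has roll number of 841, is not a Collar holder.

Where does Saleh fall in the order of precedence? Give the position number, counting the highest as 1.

6

By grade within the Order: Castillo (Grand Cross); then Brennan, Kapoor, Takahashi, Tanaka, Saleh, Novak, Abara and Marino (Knight Commander); then Salazar (Officer).
Brennan, Kapoor, Takahashi, Tanaka, Saleh, Novak, Abara and Marino are each not a Collar holder, so the next rule applies.
Among Brennan, Kapoor, Takahashi, Tanaka, Saleh, Novak, Abara and Marino, by roll number (lower first): Brennan (336) before Kapoor (433) before Takahashi (608) before Tanaka (813) before Saleh (841) before Novak and Abara (847) before Marino (864).
Among Novak and Abara, by date of appointment to the Order (earlier first): Novak (3 Aug 2005) before Abara (26 Oct 2005).
Order: Castillo, Brennan, Kapoor, Takahashi, Tanaka, Saleh, Novak, Abara, Marino, Salazar. So position 6.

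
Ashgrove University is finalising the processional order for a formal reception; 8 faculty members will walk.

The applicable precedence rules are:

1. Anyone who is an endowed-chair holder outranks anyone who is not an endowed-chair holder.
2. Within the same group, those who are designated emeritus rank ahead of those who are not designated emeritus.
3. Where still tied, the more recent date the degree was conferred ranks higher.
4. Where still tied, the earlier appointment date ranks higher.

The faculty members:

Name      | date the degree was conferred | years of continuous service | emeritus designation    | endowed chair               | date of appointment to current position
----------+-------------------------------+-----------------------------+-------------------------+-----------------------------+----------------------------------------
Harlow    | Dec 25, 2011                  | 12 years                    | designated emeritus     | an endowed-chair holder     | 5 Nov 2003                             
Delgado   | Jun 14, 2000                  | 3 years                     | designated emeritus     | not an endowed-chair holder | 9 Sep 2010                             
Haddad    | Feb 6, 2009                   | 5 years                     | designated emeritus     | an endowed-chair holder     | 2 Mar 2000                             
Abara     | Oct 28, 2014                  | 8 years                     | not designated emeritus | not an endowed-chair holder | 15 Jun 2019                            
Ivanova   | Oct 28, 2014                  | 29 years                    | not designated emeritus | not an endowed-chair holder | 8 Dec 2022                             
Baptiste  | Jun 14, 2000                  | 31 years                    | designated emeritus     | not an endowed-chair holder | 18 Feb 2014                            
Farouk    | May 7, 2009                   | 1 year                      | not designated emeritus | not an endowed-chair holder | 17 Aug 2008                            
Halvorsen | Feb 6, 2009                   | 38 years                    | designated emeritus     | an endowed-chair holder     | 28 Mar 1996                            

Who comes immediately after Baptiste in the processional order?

By the first rule: Harlow, Halvorsen and Haddad (each an endowed-chair holder); then Delgado, Baptiste, Abara, Ivanova and Farouk (each not an endowed-chair holder).
Harlow, Halvorsen and Haddad are each designated emeritus, so the next rule applies.
Among Harlow, Halvorsen and Haddad, by date the degree was conferred (later first): Harlow (Dec 25, 2011) before Halvorsen and Haddad (Feb 6, 2009).
Among Halvorsen and Haddad, by date of appointment to current position (earlier first): Halvorsen (28 Mar 1996) before Haddad (2 Mar 2000).
Among Delgado, Baptiste, Abara, Ivanova and Farouk, designated emeritus before not designated emeritus: Delgado and Baptiste (designated emeritus) before Abara, Ivanova and Farouk (not designated emeritus).
Delgado and Baptiste both have date the degree was conferred Jun 14, 2000, so the next rule applies.
Among Delgado and Baptiste, by date of appointment to current position (earlier first): Delgado (9 Sep 2010) before Baptiste (18 Feb 2014).
Among Abara, Ivanova and Farouk, by date the degree was conferred (later first): Abara and Ivanova (Oct 28, 2014) before Farouk (May 7, 2009).
Among Abara and Ivanova, by date of appointment to current position (earlier first): Abara (15 Jun 2019) before Ivanova (8 Dec 2022).
Order: Harlow, Halvorsen, Haddad, Delgado, Baptiste, Abara, Ivanova, Farouk.

Abara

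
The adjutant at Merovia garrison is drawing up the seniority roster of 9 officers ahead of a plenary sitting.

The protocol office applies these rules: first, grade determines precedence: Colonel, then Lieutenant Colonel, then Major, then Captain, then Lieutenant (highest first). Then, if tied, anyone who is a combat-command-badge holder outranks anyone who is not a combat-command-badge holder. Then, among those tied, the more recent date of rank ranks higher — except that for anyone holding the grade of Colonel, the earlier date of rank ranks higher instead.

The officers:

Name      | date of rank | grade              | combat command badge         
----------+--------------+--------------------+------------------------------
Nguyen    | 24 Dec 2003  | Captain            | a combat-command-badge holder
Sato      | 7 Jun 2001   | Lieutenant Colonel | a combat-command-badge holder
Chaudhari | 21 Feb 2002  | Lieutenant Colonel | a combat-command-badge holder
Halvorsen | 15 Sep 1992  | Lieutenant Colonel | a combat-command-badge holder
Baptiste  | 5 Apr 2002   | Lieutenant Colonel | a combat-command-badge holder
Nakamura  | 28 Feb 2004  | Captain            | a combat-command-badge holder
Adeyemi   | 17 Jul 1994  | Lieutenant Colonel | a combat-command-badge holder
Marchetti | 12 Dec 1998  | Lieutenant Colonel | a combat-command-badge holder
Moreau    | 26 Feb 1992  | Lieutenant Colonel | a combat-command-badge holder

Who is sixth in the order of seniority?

Halvorsen

By grade: Baptiste, Chaudhari, Sato, Marchetti, Adeyemi, Halvorsen and Moreau (Lieutenant Colonel); then Nakamura and Nguyen (Captain).
Baptiste, Chaudhari, Sato, Marchetti, Adeyemi, Halvorsen and Moreau are each a combat-command-badge holder, so the next rule applies.
Among Baptiste, Chaudhari, Sato, Marchetti, Adeyemi, Halvorsen and Moreau, by date of rank (later first): Baptiste (5 Apr 2002) before Chaudhari (21 Feb 2002) before Sato (7 Jun 2001) before Marchetti (12 Dec 1998) before Adeyemi (17 Jul 1994) before Halvorsen (15 Sep 1992) before Moreau (26 Feb 1992).
Nakamura and Nguyen are each a combat-command-badge holder, so the next rule applies.
Among Nakamura and Nguyen, by date of rank (later first): Nakamura (28 Feb 2004) before Nguyen (24 Dec 2003).
Order: Baptiste, Chaudhari, Sato, Marchetti, Adeyemi, Halvorsen, Moreau, Nakamura, Nguyen.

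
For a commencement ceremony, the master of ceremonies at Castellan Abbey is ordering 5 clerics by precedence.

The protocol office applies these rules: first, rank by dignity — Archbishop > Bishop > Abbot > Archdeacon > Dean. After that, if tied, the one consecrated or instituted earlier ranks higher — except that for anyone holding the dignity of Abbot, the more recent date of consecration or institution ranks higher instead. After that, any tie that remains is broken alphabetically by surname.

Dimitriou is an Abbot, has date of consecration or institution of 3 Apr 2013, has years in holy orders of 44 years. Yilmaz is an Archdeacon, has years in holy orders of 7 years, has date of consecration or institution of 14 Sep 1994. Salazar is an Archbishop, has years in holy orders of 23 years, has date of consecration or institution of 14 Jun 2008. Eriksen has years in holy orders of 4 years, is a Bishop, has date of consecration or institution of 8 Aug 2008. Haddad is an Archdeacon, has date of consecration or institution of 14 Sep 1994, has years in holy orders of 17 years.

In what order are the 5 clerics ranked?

Salazar, Eriksen, Dimitriou, Haddad, Yilmaz

By dignity: Salazar (Archbishop); then Eriksen (Bishop); then Dimitriou (Abbot); then Haddad and Yilmaz (Archdeacon).
Haddad and Yilmaz both have date of consecration or institution 14 Sep 1994, so the next rule applies.
Among Haddad and Yilmaz, alphabetically by surname: Haddad before Yilmaz.
Full order: Salazar, Eriksen, Dimitriou, Haddad, Yilmaz.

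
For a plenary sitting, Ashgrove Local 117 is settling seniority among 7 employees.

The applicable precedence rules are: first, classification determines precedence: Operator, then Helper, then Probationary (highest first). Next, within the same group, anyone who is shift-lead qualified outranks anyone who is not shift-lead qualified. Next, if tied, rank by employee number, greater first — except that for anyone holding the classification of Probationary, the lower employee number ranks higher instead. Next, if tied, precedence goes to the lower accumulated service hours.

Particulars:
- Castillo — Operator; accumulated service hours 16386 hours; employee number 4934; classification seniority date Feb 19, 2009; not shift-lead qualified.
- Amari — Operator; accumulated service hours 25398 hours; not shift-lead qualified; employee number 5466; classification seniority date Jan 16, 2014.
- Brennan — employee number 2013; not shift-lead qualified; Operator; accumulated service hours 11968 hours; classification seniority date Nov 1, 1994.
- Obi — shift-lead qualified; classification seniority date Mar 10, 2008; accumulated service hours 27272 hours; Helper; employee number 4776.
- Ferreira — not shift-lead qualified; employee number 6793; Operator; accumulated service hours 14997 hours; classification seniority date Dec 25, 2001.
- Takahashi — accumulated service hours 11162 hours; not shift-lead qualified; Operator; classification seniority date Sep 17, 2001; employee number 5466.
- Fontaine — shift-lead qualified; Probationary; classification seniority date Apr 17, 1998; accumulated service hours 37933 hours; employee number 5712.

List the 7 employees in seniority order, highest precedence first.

By classification: Ferreira, Takahashi, Amari, Castillo and Brennan (Operator); then Obi (Helper); then Fontaine (Probationary).
Ferreira, Takahashi, Amari, Castillo and Brennan are each not shift-lead qualified, so the next rule applies.
Among Ferreira, Takahashi, Amari, Castillo and Brennan, by employee number (higher first): Ferreira (6793) before Takahashi and Amari (5466) before Castillo (4934) before Brennan (2013).
Among Takahashi and Amari, by accumulated service hours (lower first): Takahashi (11162 hours) before Amari (25398 hours).
Full order: Ferreira, Takahashi, Amari, Castillo, Brennan, Obi, Fontaine.

Ferreira, Takahashi, Amari, Castillo, Brennan, Obi, Fontaine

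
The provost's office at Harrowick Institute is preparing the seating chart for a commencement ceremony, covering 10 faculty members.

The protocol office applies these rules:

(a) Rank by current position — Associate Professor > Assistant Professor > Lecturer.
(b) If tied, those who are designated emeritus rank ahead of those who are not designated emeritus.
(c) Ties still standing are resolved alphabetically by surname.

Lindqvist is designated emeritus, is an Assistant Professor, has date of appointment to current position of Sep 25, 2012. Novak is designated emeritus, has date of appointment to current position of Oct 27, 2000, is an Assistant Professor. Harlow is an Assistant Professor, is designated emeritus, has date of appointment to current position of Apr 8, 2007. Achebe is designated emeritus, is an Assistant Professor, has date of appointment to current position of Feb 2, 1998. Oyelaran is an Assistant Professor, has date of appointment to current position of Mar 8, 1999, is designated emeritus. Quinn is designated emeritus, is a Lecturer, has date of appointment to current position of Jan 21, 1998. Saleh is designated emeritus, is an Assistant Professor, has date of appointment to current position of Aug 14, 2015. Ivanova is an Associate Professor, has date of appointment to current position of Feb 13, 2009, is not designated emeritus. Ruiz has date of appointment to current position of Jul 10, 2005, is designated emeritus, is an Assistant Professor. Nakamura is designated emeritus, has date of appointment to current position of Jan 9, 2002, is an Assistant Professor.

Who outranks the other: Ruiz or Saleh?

Ruiz

By current position: Ivanova (Associate Professor); then Achebe, Harlow, Lindqvist, Nakamura, Novak, Oyelaran, Ruiz and Saleh (Assistant Professor); then Quinn (Lecturer).
Achebe, Harlow, Lindqvist, Nakamura, Novak, Oyelaran, Ruiz and Saleh are each designated emeritus, so the next rule applies.
Among Achebe, Harlow, Lindqvist, Nakamura, Novak, Oyelaran, Ruiz and Saleh, alphabetically by surname: Achebe before Harlow before Lindqvist before Nakamura before Novak before Oyelaran before Ruiz before Saleh.
So Ruiz takes precedence.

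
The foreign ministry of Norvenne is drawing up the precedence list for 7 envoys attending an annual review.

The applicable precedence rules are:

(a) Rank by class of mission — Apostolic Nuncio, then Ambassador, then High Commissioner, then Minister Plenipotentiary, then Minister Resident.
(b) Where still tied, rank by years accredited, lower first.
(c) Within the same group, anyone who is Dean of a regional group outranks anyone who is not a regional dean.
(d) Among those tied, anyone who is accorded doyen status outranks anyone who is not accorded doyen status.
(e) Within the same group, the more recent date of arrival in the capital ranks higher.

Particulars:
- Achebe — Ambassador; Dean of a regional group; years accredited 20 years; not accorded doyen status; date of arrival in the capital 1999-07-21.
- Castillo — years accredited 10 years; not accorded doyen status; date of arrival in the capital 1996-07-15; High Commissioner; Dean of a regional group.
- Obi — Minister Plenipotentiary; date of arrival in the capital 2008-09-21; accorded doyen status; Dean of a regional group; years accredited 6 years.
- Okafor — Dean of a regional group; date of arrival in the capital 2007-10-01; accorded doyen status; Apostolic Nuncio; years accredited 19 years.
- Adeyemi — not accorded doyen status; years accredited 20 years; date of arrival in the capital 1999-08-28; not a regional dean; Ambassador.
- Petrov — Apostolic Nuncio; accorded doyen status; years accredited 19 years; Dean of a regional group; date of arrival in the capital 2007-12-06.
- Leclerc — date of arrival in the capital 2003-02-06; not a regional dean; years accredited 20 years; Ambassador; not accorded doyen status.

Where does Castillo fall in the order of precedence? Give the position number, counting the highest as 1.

By class of mission: Petrov and Okafor (Apostolic Nuncio); then Achebe, Leclerc and Adeyemi (Ambassador); then Castillo (High Commissioner); then Obi (Minister Plenipotentiary).
Petrov and Okafor both have years accredited 19 years, so the next rule applies.
Petrov and Okafor are each Dean of a regional group, so the next rule applies.
Petrov and Okafor are each accorded doyen status, so the next rule applies.
Among Petrov and Okafor, by date of arrival in the capital (later first): Petrov (2007-12-06) before Okafor (2007-10-01).
Achebe, Leclerc and Adeyemi all have years accredited 20 years, so the next rule applies.
Among Achebe, Leclerc and Adeyemi, Dean of a regional group before not a regional dean: Achebe (Dean of a regional group) before Leclerc and Adeyemi (not a regional dean).
Leclerc and Adeyemi are each not accorded doyen status, so the next rule applies.
Among Leclerc and Adeyemi, by date of arrival in the capital (later first): Leclerc (2003-02-06) before Adeyemi (1999-08-28).
Order: Petrov, Okafor, Achebe, Leclerc, Adeyemi, Castillo, Obi. So position 6.

6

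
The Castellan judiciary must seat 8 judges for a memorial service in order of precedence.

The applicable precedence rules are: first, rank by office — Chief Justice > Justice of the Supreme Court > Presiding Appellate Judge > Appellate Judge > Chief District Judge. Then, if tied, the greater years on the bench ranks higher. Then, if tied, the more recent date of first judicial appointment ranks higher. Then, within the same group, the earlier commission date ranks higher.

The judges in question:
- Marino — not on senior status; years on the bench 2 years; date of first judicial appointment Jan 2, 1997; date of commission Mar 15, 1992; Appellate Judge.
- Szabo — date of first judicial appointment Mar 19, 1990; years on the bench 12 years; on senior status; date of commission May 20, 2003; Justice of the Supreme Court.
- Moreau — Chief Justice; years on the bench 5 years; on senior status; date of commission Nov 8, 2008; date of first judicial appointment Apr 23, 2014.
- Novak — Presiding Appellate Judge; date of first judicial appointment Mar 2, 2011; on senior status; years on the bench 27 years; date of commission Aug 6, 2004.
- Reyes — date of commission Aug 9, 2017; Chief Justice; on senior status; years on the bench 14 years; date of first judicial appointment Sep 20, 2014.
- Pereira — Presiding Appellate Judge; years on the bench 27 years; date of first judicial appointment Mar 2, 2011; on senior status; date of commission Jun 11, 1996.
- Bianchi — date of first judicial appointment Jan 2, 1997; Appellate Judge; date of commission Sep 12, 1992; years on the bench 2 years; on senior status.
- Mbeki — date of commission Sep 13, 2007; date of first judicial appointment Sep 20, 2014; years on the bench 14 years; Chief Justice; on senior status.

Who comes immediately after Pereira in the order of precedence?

Novak

By office: Mbeki, Reyes and Moreau (Chief Justice); then Szabo (Justice of the Supreme Court); then Pereira and Novak (Presiding Appellate Judge); then Marino and Bianchi (Appellate Judge).
Among Mbeki, Reyes and Moreau, by years on the bench (higher first): Mbeki and Reyes (14 years) before Moreau (5 years).
Mbeki and Reyes both have date of first judicial appointment Sep 20, 2014, so the next rule applies.
Among Mbeki and Reyes, by date of commission (earlier first): Mbeki (Sep 13, 2007) before Reyes (Aug 9, 2017).
Pereira and Novak both have years on the bench 27 years, so the next rule applies.
Pereira and Novak both have date of first judicial appointment Mar 2, 2011, so the next rule applies.
Among Pereira and Novak, by date of commission (earlier first): Pereira (Jun 11, 1996) before Novak (Aug 6, 2004).
Marino and Bianchi both have years on the bench 2 years, so the next rule applies.
Marino and Bianchi both have date of first judicial appointment Jan 2, 1997, so the next rule applies.
Among Marino and Bianchi, by date of commission (earlier first): Marino (Mar 15, 1992) before Bianchi (Sep 12, 1992).
Order: Mbeki, Reyes, Moreau, Szabo, Pereira, Novak, Marino, Bianchi.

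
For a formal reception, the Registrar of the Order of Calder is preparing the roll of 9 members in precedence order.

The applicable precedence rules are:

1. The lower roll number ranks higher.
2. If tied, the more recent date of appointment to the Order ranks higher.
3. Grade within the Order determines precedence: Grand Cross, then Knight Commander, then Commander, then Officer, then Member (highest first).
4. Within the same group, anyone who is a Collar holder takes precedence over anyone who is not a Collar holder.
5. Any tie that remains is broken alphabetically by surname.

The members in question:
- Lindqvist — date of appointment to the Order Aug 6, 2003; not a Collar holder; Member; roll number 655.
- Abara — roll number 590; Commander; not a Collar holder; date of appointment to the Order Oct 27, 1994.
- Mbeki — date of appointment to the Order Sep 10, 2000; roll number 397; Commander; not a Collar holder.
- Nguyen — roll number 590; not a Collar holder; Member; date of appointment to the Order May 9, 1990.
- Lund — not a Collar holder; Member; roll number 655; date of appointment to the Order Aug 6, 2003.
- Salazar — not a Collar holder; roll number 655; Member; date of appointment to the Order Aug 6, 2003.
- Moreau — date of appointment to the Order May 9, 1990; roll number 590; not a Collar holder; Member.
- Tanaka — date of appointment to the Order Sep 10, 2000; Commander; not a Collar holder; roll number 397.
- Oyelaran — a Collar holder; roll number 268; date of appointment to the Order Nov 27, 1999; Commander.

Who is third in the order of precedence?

Tanaka

By roll number (lower first): Oyelaran (268); then Mbeki and Tanaka (both 397); then Abara, Moreau and Nguyen (each 590); then Lindqvist, Lund and Salazar (each 655).
Mbeki and Tanaka both have date of appointment to the Order Sep 10, 2000, so the next rule applies.
Mbeki and Tanaka are each Commander, so the next rule applies.
Mbeki and Tanaka are each not a Collar holder, so the next rule applies.
Among Mbeki and Tanaka, alphabetically by surname: Mbeki before Tanaka.
Among Abara, Moreau and Nguyen, by date of appointment to the Order (later first): Abara (Oct 27, 1994) before Moreau and Nguyen (May 9, 1990).
Moreau and Nguyen are each Member, so the next rule applies.
Moreau and Nguyen are each not a Collar holder, so the next rule applies.
Among Moreau and Nguyen, alphabetically by surname: Moreau before Nguyen.
Lindqvist, Lund and Salazar all have date of appointment to the Order Aug 6, 2003, so the next rule applies.
Lindqvist, Lund and Salazar are each Member, so the next rule applies.
Lindqvist, Lund and Salazar are each not a Collar holder, so the next rule applies.
Among Lindqvist, Lund and Salazar, alphabetically by surname: Lindqvist before Lund before Salazar.
Order: Oyelaran, Mbeki, Tanaka, Abara, Moreau, Nguyen, Lindqvist, Lund, Salazar.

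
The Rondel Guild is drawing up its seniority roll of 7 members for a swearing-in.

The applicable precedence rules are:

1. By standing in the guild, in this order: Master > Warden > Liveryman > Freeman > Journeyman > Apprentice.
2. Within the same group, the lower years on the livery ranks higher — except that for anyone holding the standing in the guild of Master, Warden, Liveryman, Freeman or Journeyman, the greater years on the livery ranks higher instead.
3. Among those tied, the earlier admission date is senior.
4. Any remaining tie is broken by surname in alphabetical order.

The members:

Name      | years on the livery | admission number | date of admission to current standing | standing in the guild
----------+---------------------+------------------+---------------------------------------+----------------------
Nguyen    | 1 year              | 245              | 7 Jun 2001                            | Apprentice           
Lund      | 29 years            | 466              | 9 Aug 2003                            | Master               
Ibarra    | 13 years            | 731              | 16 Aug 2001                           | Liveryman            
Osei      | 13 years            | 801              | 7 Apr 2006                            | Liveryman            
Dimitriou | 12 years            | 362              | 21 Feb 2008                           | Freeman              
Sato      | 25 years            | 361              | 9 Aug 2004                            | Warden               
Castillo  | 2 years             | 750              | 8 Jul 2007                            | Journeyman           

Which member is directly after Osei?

By standing in the guild: Lund (Master); then Sato (Warden); then Ibarra and Osei (Liveryman); then Dimitriou (Freeman); then Castillo (Journeyman); then Nguyen (Apprentice).
Ibarra and Osei both have years on the livery 13 years, so the next rule applies.
Among Ibarra and Osei, by date of admission to current standing (earlier first): Ibarra (16 Aug 2001) before Osei (7 Apr 2006).
Order: Lund, Sato, Ibarra, Osei, Dimitriou, Castillo, Nguyen.

Dimitriou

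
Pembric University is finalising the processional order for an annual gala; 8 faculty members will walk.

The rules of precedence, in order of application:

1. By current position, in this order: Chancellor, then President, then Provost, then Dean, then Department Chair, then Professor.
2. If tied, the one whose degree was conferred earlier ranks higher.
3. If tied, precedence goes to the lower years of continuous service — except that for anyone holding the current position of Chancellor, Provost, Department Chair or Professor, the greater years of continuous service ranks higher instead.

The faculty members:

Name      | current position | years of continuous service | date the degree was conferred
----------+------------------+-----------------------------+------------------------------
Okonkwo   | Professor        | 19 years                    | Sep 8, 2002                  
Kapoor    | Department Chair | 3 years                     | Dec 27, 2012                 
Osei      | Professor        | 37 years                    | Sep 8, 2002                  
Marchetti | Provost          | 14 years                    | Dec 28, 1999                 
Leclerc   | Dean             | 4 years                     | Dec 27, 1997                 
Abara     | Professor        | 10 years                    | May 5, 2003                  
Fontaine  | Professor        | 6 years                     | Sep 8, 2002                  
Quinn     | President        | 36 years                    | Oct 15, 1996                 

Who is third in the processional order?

By current position: Quinn (President); then Marchetti (Provost); then Leclerc (Dean); then Kapoor (Department Chair); then Osei, Okonkwo, Fontaine and Abara (Professor).
Among Osei, Okonkwo, Fontaine and Abara, by date the degree was conferred (earlier first): Osei, Okonkwo and Fontaine (Sep 8, 2002) before Abara (May 5, 2003).
Among Osei, Okonkwo and Fontaine, by years of continuous service (higher first) (reversed rule for this group): Osei (37 years) before Okonkwo (19 years) before Fontaine (6 years).
Order: Quinn, Marchetti, Leclerc, Kapoor, Osei, Okonkwo, Fontaine, Abara.

Leclerc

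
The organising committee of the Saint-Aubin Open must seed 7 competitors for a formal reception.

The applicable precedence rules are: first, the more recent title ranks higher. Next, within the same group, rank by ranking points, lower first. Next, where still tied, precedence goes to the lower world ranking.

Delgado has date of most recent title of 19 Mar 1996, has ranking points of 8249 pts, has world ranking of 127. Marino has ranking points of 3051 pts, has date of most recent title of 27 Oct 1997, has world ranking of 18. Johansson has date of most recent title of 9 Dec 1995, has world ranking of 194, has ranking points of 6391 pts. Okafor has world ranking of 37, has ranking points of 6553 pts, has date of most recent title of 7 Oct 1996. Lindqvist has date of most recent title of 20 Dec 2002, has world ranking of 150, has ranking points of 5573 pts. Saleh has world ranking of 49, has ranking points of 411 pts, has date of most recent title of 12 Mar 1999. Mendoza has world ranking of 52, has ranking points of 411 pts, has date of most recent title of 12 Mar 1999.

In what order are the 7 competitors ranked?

Lindqvist, Saleh, Mendoza, Marino, Okafor, Delgado, Johansson

By date of most recent title (later first): Lindqvist (20 Dec 2002); then Saleh and Mendoza (both 12 Mar 1999); then Marino (27 Oct 1997); then Okafor (7 Oct 1996); then Delgado (19 Mar 1996); then Johansson (9 Dec 1995).
Saleh and Mendoza both have ranking points 411 pts, so the next rule applies.
Among Saleh and Mendoza, by world ranking (lower first): Saleh (49) before Mendoza (52).
Full order: Lindqvist, Saleh, Mendoza, Marino, Okafor, Delgado, Johansson.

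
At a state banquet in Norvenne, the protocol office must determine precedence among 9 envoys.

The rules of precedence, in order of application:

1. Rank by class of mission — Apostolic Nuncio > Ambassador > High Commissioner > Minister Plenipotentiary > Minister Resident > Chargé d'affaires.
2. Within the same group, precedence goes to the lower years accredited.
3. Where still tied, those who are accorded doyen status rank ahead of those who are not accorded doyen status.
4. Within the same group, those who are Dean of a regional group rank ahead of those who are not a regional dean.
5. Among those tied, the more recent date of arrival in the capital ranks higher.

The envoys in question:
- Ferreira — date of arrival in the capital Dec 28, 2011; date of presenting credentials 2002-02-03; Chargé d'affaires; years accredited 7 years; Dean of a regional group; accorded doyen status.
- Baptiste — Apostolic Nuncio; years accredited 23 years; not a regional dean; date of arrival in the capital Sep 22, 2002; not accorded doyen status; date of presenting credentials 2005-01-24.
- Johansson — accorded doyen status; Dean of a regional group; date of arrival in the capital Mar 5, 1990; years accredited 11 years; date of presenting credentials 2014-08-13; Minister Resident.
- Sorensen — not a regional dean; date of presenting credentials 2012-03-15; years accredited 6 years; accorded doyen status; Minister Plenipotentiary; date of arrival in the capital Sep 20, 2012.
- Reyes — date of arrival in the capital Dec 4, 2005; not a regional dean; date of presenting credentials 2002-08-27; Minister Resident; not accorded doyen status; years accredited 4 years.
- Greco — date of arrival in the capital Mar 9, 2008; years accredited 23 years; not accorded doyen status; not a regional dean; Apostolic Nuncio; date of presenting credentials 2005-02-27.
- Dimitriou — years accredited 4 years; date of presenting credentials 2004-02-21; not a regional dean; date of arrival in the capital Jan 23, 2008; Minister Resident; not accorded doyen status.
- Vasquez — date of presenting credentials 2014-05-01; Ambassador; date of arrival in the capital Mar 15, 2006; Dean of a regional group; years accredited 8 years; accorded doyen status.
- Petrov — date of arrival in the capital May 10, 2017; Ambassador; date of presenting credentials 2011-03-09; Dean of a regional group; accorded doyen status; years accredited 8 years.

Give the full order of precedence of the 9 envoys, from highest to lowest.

Greco, Baptiste, Petrov, Vasquez, Sorensen, Dimitriou, Reyes, Johansson, Ferreira

By class of mission: Greco and Baptiste (Apostolic Nuncio); then Petrov and Vasquez (Ambassador); then Sorensen (Minister Plenipotentiary); then Dimitriou, Reyes and Johansson (Minister Resident); then Ferreira (Chargé d'affaires).
Greco and Baptiste both have years accredited 23 years, so the next rule applies.
Greco and Baptiste are each not accorded doyen status, so the next rule applies.
Greco and Baptiste are each not a regional dean, so the next rule applies.
Among Greco and Baptiste, by date of arrival in the capital (later first): Greco (Mar 9, 2008) before Baptiste (Sep 22, 2002).
Petrov and Vasquez both have years accredited 8 years, so the next rule applies.
Petrov and Vasquez are each accorded doyen status, so the next rule applies.
Petrov and Vasquez are each Dean of a regional group, so the next rule applies.
Among Petrov and Vasquez, by date of arrival in the capital (later first): Petrov (May 10, 2017) before Vasquez (Mar 15, 2006).
Among Dimitriou, Reyes and Johansson, by years accredited (lower first): Dimitriou and Reyes (4 years) before Johansson (11 years).
Dimitriou and Reyes are each not accorded doyen status, so the next rule applies.
Dimitriou and Reyes are each not a regional dean, so the next rule applies.
Among Dimitriou and Reyes, by date of arrival in the capital (later first): Dimitriou (Jan 23, 2008) before Reyes (Dec 4, 2005).
Full order: Greco, Baptiste, Petrov, Vasquez, Sorensen, Dimitriou, Reyes, Johansson, Ferreira.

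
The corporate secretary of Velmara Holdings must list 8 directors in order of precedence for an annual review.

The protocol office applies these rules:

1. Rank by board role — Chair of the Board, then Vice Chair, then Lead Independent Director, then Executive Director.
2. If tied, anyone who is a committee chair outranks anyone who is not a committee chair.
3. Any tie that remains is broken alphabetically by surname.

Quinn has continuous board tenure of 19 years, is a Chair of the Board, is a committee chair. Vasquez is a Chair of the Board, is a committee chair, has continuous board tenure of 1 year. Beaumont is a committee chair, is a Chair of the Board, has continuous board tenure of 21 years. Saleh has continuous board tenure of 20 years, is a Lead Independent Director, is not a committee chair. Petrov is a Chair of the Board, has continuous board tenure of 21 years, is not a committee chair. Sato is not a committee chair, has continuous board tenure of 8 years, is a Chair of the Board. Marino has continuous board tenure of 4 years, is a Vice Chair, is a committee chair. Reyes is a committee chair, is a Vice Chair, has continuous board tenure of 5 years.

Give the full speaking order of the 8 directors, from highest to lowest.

By board role: Beaumont, Quinn, Vasquez, Petrov and Sato (Chair of the Board); then Marino and Reyes (Vice Chair); then Saleh (Lead Independent Director).
Among Beaumont, Quinn, Vasquez, Petrov and Sato, a committee chair before not a committee chair: Beaumont, Quinn and Vasquez (a committee chair) before Petrov and Sato (not a committee chair).
Among Beaumont, Quinn and Vasquez, alphabetically by surname: Beaumont before Quinn before Vasquez.
Among Petrov and Sato, alphabetically by surname: Petrov before Sato.
Marino and Reyes are each a committee chair, so the next rule applies.
Among Marino and Reyes, alphabetically by surname: Marino before Reyes.
Full order: Beaumont, Quinn, Vasquez, Petrov, Sato, Marino, Reyes, Saleh.

Beaumont, Quinn, Vasquez, Petrov, Sato, Marino, Reyes, Saleh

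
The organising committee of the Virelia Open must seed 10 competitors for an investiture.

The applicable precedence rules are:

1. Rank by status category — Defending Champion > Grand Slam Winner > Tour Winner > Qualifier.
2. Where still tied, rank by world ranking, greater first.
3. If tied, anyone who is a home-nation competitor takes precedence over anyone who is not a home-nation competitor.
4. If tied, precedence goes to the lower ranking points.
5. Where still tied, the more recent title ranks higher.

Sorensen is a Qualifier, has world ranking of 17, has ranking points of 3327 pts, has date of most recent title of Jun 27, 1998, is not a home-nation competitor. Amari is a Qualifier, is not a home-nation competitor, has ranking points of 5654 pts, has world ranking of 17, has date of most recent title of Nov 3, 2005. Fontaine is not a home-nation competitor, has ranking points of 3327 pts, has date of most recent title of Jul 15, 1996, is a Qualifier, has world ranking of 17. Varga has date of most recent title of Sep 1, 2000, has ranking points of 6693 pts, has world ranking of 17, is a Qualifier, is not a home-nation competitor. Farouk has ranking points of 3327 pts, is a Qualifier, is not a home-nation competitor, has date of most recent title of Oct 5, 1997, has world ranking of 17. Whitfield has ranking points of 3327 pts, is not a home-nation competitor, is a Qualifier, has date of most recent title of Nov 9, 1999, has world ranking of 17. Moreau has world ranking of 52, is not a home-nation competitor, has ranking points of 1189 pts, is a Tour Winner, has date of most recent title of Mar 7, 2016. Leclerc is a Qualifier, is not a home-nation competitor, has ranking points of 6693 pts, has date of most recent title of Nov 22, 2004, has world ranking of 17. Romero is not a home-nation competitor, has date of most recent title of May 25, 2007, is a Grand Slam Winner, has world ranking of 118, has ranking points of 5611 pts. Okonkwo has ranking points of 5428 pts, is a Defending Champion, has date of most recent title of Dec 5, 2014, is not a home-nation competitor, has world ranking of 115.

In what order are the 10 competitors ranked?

By status category: Okonkwo (Defending Champion); then Romero (Grand Slam Winner); then Moreau (Tour Winner); then Whitfield, Sorensen, Farouk, Fontaine, Amari, Leclerc and Varga (Qualifier).
Whitfield, Sorensen, Farouk, Fontaine, Amari, Leclerc and Varga all have world ranking 17, so the next rule applies.
Whitfield, Sorensen, Farouk, Fontaine, Amari, Leclerc and Varga are each not a home-nation competitor, so the next rule applies.
Among Whitfield, Sorensen, Farouk, Fontaine, Amari, Leclerc and Varga, by ranking points (lower first): Whitfield, Sorensen, Farouk and Fontaine (3327 pts) before Amari (5654 pts) before Leclerc and Varga (6693 pts).
Among Whitfield, Sorensen, Farouk and Fontaine, by date of most recent title (later first): Whitfield (Nov 9, 1999) before Sorensen (Jun 27, 1998) before Farouk (Oct 5, 1997) before Fontaine (Jul 15, 1996).
Among Leclerc and Varga, by date of most recent title (later first): Leclerc (Nov 22, 2004) before Varga (Sep 1, 2000).
Full order: Okonkwo, Romero, Moreau, Whitfield, Sorensen, Farouk, Fontaine, Amari, Leclerc, Varga.

Okonkwo, Romero, Moreau, Whitfield, Sorensen, Farouk, Fontaine, Amari, Leclerc, Varga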